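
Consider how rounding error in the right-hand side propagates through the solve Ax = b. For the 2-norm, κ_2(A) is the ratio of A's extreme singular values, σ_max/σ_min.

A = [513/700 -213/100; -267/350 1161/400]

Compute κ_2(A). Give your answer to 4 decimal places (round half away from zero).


28.0000

form AᵀA = [21933/19600 -21141/5600; -21141/5600 82953/6400] with trace 176625/12544 and determinant 50625/200704
eigenvalues of AᵀA: λ = (tr ± √(tr²−4·det))/2 = 225/16, 225/12544
so κ_2 = √((225/16) / (225/12544)) = 28.0000


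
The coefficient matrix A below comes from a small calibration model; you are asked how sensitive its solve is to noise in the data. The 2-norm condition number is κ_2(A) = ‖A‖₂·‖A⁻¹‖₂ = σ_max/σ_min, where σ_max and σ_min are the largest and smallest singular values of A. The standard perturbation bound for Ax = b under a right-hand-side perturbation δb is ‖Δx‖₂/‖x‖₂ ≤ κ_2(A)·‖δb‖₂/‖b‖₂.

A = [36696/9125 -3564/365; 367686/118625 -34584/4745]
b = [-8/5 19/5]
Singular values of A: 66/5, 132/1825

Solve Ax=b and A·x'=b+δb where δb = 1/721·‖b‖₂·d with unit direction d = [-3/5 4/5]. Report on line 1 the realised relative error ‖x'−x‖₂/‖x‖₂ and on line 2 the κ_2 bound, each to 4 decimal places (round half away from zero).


from the listed singular values, σ₁ = 66/5, σ_n = 132/1825
κ_2(A) = (66/5) / (132/1825) = 182.5000
bound on ‖Δx‖/‖x‖: κ·ε = 182.5000·1/721 = 0.2531
solve Ax = b  →  x = [51.0781 21.2005]
‖b‖₂ = 4.1231 and ‖x‖₂ = 55.3031
Δx = A⁻¹·δb where δb = 1/721·4.1231·d; ‖Δx‖ = 0.0791
relative error = 0.0014
tightness: 0.0014 against a bound of 0.2531 (unrounded ratio ≈ 0.0056)

0.0014
0.2531


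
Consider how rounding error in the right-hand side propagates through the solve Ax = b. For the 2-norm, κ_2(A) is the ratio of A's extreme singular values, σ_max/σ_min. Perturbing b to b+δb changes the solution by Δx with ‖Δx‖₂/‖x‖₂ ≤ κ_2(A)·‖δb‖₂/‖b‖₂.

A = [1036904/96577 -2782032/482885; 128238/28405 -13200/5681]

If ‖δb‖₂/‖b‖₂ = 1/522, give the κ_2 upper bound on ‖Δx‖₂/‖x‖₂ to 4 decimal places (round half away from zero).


M = AᵀA = [187170699364/1379751025 -19963919712/275950205; -19963919712/275950205 53246071296/1379751025]. tr(M)=166378388/954845, det(M)=134931456/119355625
char-poly roots: 4356/25 and 30976/4774225
κ_2(A) = √(λ_max/λ_min) = √((4356/25) / (30976/4774225)) = 163.8750
perturbation bound = 163.8750·1/522 = 0.3139

0.3139


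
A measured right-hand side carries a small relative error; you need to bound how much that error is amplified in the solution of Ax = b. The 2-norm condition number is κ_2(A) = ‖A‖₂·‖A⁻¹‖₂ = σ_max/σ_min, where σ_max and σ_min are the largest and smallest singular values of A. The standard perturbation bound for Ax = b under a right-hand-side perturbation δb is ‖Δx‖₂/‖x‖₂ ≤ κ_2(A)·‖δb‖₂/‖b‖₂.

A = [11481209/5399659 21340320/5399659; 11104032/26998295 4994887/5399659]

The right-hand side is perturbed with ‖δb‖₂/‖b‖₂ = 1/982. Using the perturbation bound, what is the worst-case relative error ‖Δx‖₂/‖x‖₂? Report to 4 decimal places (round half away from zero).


AᵀA = [2033761766329/433615665025 761764875264/86723133005; 761764875264/86723133005 285757378849/17344626601]; tr = 31756734386/1500400225, det = 6996025/60016009
solving λ² − 31756734386/1500400225·λ + 6996025/60016009 = 0 gives λ = 529/25, 330625/60016009
κ = σ_max/σ_min = (23/5)/(575/7747) = 61.9760
perturbation bound = 61.9760·1/982 = 0.0631

0.0631


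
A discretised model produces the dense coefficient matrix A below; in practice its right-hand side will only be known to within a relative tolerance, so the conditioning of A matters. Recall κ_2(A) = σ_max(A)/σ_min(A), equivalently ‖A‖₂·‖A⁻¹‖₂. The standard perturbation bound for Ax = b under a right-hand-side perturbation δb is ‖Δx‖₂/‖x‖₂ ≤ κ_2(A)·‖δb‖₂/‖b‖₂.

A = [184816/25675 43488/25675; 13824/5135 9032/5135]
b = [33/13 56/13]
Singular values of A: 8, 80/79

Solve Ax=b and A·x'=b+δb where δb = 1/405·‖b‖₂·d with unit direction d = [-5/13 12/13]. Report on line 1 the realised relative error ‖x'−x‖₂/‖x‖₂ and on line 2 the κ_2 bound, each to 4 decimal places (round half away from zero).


from the listed singular values, σ₁ = 8, σ_n = 80/79
condition number: 8 ÷ (80/79) = 7.9000
bound on ‖Δx‖/‖x‖: κ·ε = 7.9000·1/405 = 0.0195
solve Ax = b  →  x = [-0.3495 2.9840]
2-norm of b is 5.0000; of x, 3.0044
with δb = [-0.0047 0.0114], A·Δx = δb → ‖Δx‖ = 0.0122
dividing the unrounded norms, ‖Δx‖/‖x‖ = 0.0041
so the bound overstates the realised error by a factor of ≈ 4.8070 (computed from the unrounded values)

0.0041
0.0195


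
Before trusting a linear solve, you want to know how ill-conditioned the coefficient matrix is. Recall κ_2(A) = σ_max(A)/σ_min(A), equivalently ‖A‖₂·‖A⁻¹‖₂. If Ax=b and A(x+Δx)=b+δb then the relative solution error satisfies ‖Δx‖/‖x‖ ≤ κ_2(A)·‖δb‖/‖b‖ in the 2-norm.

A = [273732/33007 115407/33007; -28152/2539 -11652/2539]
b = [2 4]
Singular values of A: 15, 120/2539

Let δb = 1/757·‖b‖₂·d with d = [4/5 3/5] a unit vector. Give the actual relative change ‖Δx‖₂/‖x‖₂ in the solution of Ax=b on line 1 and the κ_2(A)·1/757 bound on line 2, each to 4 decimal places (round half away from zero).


0.0015
0.4193

from the listed singular values, σ₁ = 15, σ_n = 120/2539
condition number: 15 ÷ (120/2539) = 317.3750
worst-case relative error ≤ 317.3750 × 1/757 = 0.4193
solve Ax = b  →  x = [-32.6744 78.0718]
‖b‖ = 4.4721, ‖x‖ = 84.6334
δb = ε·‖b‖·d = [0.0047 0.0035]; solving A·Δx = δb gives ‖Δx‖ = 0.1250
realised ‖Δx‖/‖x‖ = 0.0015
realised/bound (from unrounded values) ≈ 0.0035


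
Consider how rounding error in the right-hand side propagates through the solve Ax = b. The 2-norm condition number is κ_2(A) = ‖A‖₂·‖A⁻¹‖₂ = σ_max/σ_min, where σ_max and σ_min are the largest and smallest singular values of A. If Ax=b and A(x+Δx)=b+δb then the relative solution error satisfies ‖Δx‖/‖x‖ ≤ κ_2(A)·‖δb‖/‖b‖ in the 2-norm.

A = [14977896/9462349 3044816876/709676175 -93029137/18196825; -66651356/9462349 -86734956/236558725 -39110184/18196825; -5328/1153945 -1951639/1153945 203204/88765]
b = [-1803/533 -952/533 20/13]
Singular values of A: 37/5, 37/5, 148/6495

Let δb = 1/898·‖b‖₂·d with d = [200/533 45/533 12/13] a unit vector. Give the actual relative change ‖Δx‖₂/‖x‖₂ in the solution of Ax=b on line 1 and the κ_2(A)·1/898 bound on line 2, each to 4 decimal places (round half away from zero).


0.3616
0.3616

from the listed singular values, σ₁ = 37/5, σ_n = 148/6495
κ_2(A) = (37/5) / (148/6495) = 324.7500
worst-case relative error ≤ 324.7500 × 1/898 = 0.3616
solve Ax = b  →  x = [0.1318 -0.3006 0.4502]
‖b‖ = 4.1231, ‖x‖ = 0.5572
re-solving with b+δb shifts x by Δx of norm 0.2015
relative error = 0.3616
tightness: 0.3616 against a bound of 0.3616; the bound is attained (ratio 1)


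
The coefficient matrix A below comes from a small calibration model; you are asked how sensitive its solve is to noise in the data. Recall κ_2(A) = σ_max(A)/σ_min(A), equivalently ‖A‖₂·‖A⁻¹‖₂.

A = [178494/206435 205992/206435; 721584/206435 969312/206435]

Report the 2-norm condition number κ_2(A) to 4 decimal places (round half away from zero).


form AᵀA = [328699332/25351225 437958576/25351225; 437958576/25351225 584175168/25351225] with trace 36514980/1014049 and determinant 331776/1014049
solving λ² − 36514980/1014049·λ + 331776/1014049 = 0 gives λ = 36, 9216/1014049
σ_max=√36=6, σ_min=√(9216/1014049)=(96/1007) → κ = 62.9375

62.9375


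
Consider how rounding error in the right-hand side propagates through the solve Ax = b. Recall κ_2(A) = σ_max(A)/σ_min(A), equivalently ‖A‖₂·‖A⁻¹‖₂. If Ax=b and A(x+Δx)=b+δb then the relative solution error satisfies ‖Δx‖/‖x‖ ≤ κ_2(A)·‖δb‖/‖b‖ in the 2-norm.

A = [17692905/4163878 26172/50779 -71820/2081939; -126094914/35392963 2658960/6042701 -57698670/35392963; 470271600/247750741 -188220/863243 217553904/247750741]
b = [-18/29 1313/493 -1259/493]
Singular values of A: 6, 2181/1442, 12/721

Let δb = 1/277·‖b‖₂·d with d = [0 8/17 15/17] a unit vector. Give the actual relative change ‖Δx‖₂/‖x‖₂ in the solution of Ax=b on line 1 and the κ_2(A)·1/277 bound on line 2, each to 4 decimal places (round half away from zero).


0.0135
1.3014

σ_max = 6, σ_min = 12/721
κ = σ_max/σ_min = 6/(12/721) = 360.5000
worst-case relative error ≤ 360.5000 × 1/277 = 1.3014
solve Ax = b  →  x = [5.9749 -52.3924 -28.8329]
2-norm of b is 3.7417; of x, 60.1000
δb = ε·‖b‖·d = [0.0000 0.0064 0.0119]; solving A·Δx = δb gives ‖Δx‖ = 0.8116
dividing the unrounded norms, ‖Δx‖/‖x‖ = 0.0135
so the bound overstates the realised error by a factor of ≈ 96.3743 (computed from the unrounded values)


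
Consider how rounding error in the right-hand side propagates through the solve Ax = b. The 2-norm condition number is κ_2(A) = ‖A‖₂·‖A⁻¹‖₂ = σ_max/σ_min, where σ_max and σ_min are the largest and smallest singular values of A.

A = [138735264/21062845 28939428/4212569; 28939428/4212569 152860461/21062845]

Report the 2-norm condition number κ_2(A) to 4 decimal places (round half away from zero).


313.0625

AᵀA = [47782087754256/527518953025 2006804634660/21100758121; 2006804634660/21100758121 52679646684081/527518953025]; tr = 119455094457/627252025, det = 5802782976/15681300625
λ_max, λ_min = (119455094457/627252025 ± √22830299556081950529/629512164586561)/2 = 4761/25, 1218816/627252025
σ_max=√(4761/25)=(69/5), σ_min=√(1218816/627252025)=(1104/25045) → κ = 313.0625


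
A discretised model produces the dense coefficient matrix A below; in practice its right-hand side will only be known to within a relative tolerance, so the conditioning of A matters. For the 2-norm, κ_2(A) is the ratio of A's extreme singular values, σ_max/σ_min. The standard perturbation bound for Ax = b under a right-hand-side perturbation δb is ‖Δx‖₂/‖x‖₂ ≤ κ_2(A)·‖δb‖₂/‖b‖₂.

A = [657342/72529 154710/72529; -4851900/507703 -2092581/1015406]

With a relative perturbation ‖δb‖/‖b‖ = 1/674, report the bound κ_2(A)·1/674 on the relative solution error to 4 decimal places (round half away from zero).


0.1584

M = AᵀA = [53167372596/306495049 11961555930/306495049; 11961555930/306495049 10785007521/1225980196]. tr(M)=132929505/729316, det(M)=531441/182329
eigenvalues of AᵀA: λ = (tr ± √(tr²−4·det))/2 = 729/4, 2916/182329
κ_2(A) = √(λ_max/λ_min) = √((729/4) / (2916/182329)) = 106.7500
bound on ‖Δx‖/‖x‖: κ·ε = 106.7500·1/674 = 0.1584


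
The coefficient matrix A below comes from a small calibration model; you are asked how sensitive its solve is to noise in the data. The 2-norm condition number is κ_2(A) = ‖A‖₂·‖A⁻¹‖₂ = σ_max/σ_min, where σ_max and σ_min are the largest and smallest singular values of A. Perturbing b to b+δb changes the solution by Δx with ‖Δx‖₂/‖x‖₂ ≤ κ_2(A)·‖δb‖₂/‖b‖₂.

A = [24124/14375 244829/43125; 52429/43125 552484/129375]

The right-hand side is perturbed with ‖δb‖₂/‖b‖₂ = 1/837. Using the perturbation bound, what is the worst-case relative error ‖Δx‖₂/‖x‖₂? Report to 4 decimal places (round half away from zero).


AᵀA = [319460257/74390625 3284899072/223171875; 3284899072/223171875 33788388937/669515625]; tr = 2346466/42849, det = 1874161/26780625
solving λ² − 2346466/42849·λ + 1874161/26780625 = 0 gives λ = 1369/25, 1369/1071225
so κ_2 = √((1369/25) / (1369/1071225)) = 207.0000
perturbation bound = 207.0000·1/837 = 0.2473

0.2473


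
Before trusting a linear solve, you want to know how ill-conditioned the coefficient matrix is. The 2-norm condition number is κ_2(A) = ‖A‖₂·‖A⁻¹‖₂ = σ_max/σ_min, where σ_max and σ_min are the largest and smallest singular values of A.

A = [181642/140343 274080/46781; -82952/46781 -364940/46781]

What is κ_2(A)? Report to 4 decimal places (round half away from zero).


342.3000

AᵀA = [94923124900/19696157649 46867316000/2188461961; 46867316000/2188461961 208301050000/2188461961]; tr = 1171702900/11716929, det = 1000000/11716929
eigenvalues of AᵀA: λ = (tr ± √(tr²−4·det))/2 = 100, 10000/11716929
σ_max=√100=10, σ_min=√(10000/11716929)=(100/3423) → κ = 342.3000


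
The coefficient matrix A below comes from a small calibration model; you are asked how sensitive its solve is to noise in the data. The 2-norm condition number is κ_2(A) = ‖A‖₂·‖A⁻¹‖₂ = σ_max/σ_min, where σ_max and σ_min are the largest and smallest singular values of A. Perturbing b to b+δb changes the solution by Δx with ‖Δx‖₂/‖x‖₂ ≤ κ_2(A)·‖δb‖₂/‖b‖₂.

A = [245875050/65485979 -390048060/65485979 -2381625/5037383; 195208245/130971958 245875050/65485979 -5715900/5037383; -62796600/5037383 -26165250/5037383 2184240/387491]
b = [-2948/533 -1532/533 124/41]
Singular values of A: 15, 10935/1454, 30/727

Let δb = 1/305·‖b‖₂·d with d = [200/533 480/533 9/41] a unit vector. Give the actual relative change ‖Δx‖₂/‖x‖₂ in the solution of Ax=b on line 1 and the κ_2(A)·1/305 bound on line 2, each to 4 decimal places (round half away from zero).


0.0057
1.1918

from the listed singular values, σ₁ = 15, σ_n = 30/727
κ = σ_max/σ_min = 15/(30/727) = 363.5000
κ_2(A)·‖δb‖/‖b‖ = 1.1918
solve Ax = b  →  x = [-34.8460 -13.9430 -89.3744]
‖b‖ = 6.9282, ‖x‖ = 96.9352
δb = ε·‖b‖·d = [0.0085 0.0205 0.0050]; solving A·Δx = δb gives ‖Δx‖ = 0.5505
dividing the unrounded norms, ‖Δx‖/‖x‖ = 0.0057
realised/bound (from unrounded values) ≈ 0.0048


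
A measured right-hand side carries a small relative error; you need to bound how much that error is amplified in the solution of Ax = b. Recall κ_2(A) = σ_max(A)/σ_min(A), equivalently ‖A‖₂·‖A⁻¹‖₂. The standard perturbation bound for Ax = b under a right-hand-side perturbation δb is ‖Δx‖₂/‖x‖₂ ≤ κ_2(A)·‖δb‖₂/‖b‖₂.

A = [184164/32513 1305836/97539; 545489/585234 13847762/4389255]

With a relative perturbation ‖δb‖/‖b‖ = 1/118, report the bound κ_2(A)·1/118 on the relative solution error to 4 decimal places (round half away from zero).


0.3489

form AᵀA = [6714137425/203747076 60187110809/764051535; 60187110809/764051535 2168236776724/11460773025] with trace 60258154009/271260900 and determinant 1971537604/67815225
eigenvalues of AᵀA: λ = (tr ± √(tr²−4·det))/2 = 22201/100, 355216/2712609
κ_2(A) = √(λ_max/λ_min) = √((22201/100) / (355216/2712609)) = 41.1750
perturbation bound = 41.1750·1/118 = 0.3489


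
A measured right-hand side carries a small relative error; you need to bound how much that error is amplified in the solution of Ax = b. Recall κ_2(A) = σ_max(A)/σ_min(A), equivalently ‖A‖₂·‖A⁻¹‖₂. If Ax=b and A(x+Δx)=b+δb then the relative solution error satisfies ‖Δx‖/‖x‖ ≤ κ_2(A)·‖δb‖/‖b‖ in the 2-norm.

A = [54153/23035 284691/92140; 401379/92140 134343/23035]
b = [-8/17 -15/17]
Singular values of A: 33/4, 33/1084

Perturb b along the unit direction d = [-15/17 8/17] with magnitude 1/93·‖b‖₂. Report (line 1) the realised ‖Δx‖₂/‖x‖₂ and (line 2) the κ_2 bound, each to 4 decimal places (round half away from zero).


2.9140
2.9140

from the listed singular values, σ₁ = 33/4, σ_n = 33/1084
κ = σ_max/σ_min = (33/4)/(33/1084) = 271.0000
κ_2(A)·‖δb‖/‖b‖ = 2.9140
solve Ax = b  →  x = [-0.0727 -0.0970]
2-norm of b is 1.0000; of x, 0.1212
with δb = [-0.0095 0.0051], A·Δx = δb → ‖Δx‖ = 0.3532
relative error = 2.9140
realised/bound = 1 exactly: the bound is attained for this b and d


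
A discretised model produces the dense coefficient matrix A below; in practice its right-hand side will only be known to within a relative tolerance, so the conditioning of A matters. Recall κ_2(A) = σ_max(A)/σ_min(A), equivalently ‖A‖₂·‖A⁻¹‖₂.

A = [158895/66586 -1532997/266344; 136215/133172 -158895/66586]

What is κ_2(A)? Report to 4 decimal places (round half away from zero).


M = AᵀA = [707366925/104939536 -1697475285/104939536; -1697475285/104939536 16296104961/419758144]. tr(M)=113169069/2483776, det(M)=1476225/39740416
λ_max, λ_min = (113169069/2483776 ± √12806321525270361/6169143218176)/2 = 729/16, 2025/2483776
σ_max=√(729/16)=(27/4), σ_min=√(2025/2483776)=(45/1576) → κ = 236.4000

236.4000


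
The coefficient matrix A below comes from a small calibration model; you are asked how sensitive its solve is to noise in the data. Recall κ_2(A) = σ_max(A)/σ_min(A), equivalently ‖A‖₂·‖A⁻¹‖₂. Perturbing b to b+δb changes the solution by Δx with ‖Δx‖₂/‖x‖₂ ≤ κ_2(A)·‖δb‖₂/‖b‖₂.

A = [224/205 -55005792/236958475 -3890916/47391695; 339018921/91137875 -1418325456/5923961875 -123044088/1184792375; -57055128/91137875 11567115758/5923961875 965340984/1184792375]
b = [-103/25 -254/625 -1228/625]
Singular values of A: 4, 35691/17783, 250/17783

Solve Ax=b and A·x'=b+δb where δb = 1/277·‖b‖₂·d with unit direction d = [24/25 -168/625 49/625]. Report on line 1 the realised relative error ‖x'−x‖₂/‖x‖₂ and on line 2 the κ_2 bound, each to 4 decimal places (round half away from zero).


0.0041
1.0272

largest singular value 4, smallest 250/17783
κ_2(A) = 4 / (250/17783) = 284.5280
perturbation bound = 284.5280·1/277 = 1.0272
solve Ax = b  →  x = [-0.4626 108.5871 -262.9940]
‖b‖ = 4.5826, ‖x‖ = 284.5299
with δb = [0.0159 -0.0044 0.0013], A·Δx = δb → ‖Δx‖ = 1.1768
realised ‖Δx‖/‖x‖ = 0.0041
tightness: 0.0041 against a bound of 1.0272 (unrounded ratio ≈ 0.0040)


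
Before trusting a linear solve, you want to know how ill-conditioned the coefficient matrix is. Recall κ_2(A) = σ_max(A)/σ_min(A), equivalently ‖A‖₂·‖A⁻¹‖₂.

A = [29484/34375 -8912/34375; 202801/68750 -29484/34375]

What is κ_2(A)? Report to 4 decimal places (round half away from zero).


352.0000

AᵀA = [71368753/7562500 -5203926/1890625; -5203926/1890625 1517968/1890625]; tr = 24781/2420, det = 64/75625
char-poly roots: 256/25 and 1/12100
σ_max=√(256/25)=(16/5), σ_min=√(1/12100)=(1/110) → κ = 352.0000


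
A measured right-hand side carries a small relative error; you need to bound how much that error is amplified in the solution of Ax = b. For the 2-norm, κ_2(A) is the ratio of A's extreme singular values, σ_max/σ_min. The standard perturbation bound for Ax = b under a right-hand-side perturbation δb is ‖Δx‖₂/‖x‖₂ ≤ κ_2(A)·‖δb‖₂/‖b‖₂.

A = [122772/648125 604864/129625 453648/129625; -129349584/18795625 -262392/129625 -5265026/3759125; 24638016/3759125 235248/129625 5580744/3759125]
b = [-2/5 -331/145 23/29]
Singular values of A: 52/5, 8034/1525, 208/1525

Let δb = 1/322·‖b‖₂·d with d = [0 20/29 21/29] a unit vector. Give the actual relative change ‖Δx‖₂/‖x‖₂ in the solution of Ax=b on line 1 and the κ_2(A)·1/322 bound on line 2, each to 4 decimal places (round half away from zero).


0.0076
0.2368

from the listed singular values, σ₁ = 52/5, σ_n = 208/1525
κ_2(A) = (52/5) / (208/1525) = 76.2500
bound on ‖Δx‖/‖x‖: κ·ε = 76.2500·1/322 = 0.2368
solve Ax = b  →  x = [0.2590 4.3374 -5.9116]
‖b‖ = 2.4495, ‖x‖ = 7.3367
Δx = A⁻¹·δb where δb = 1/322·2.4495·d; ‖Δx‖ = 0.0558
dividing the unrounded norms, ‖Δx‖/‖x‖ = 0.0076
tightness: 0.0076 against a bound of 0.2368 (unrounded ratio ≈ 0.0321)


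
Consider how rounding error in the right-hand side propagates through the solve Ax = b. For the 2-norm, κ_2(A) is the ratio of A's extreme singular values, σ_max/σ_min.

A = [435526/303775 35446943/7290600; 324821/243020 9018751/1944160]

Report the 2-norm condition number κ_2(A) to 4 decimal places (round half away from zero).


321.7920

form AᵀA = [6745117001/1755610000 554958410993/42134640000; 554958410993/42134640000 45665627763049/1011231360000] with trace 79281304249/1617970176 and determinant 37515625/1617970176
eigenvalues of AᵀA: λ = (tr ± √(tr²−4·det))/2 = 49, 765625/1617970176
κ = σ_max/σ_min = 7/(875/40224) = 321.7920


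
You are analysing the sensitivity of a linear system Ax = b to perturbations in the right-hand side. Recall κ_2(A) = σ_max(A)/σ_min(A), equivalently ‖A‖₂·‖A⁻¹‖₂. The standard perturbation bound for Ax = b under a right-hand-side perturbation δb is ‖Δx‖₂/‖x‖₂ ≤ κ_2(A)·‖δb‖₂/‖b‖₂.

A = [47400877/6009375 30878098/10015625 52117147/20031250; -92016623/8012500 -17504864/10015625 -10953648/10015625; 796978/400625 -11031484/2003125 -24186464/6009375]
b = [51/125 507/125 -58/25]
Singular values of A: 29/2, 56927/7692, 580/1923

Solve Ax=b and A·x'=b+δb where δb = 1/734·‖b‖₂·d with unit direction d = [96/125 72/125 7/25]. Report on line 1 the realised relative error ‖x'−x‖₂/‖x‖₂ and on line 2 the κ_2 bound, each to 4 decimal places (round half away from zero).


from the listed singular values, σ₁ = 29/2, σ_n = 580/1923
condition number: (29/2) ÷ (580/1923) = 48.0750
worst-case relative error ≤ 48.0750 × 1/734 = 0.0655
solve Ax = b  →  x = [-0.3121 -3.7136 5.5036]
‖b‖ = 4.6904, ‖x‖ = 6.6466
re-solving with b+δb shifts x by Δx of norm 0.0212
realised ‖Δx‖/‖x‖ = 0.0032
so the bound overstates the realised error by a factor of ≈ 20.5475 (computed from the unrounded values)

0.0032
0.0655


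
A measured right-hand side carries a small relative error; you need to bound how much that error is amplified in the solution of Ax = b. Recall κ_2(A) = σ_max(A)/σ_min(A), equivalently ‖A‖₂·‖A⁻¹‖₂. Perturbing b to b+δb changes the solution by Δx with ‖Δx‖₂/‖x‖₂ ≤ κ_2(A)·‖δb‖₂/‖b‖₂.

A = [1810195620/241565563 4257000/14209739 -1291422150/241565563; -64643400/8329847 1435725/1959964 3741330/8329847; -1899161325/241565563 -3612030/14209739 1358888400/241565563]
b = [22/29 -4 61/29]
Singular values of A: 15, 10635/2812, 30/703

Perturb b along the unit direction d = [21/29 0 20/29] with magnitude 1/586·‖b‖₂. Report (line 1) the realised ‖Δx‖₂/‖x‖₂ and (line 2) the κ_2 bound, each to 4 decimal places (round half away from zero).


0.0039
0.5998

from the listed singular values, σ₁ = 15, σ_n = 30/703
κ_2(A) = 15 / (30/703) = 351.5000
worst-case relative error ≤ 351.5000 × 1/586 = 0.5998
solve Ax = b  →  x = [5.3857 45.4914 9.9566]
2-norm of b is 4.5826; of x, 46.8786
Δx = A⁻¹·δb where δb = 1/586·4.5826·d; ‖Δx‖ = 0.1833
realised ‖Δx‖/‖x‖ = 0.0039
tightness: 0.0039 against a bound of 0.5998 (unrounded ratio ≈ 0.0065)


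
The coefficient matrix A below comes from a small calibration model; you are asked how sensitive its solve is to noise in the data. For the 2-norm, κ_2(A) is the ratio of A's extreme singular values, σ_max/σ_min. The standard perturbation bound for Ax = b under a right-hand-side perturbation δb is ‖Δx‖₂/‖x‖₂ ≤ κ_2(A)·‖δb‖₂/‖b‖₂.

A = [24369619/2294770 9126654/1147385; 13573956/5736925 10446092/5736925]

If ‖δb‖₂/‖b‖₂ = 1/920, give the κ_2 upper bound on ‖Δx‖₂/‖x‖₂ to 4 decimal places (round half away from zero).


M = AᵀA = [9270652814449/78316022500 1738226235717/19579005625; 1738226235717/19579005625 1303697899444/19579005625]. tr(M)=579417776489/3132640900, det(M)=8352100/31326409
λ_max, λ_min = (579417776489/3132640900 ± √335714494059432405167121/9813439008352810000)/2 = 4624/25, 180625/125305636
σ_max=√(4624/25)=(68/5), σ_min=√(180625/125305636)=(425/11194) → κ = 358.2080
worst-case relative error ≤ 358.2080 × 1/920 = 0.3894

0.3894


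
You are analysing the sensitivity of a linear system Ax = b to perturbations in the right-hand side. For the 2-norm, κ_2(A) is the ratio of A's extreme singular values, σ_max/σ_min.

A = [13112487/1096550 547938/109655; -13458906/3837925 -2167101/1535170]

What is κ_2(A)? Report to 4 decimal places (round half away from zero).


283.4160

form AᵀA = [14639195286081/94269877156 1524893895360/23567469289; 1524893895360/23567469289 2541703716225/94269877156] with trace 50831062137/278904962 and determinant 922640625/2231239696
char-poly roots: 729/4 and 1265625/557809924
so κ_2 = √((729/4) / (1265625/557809924)) = 283.4160


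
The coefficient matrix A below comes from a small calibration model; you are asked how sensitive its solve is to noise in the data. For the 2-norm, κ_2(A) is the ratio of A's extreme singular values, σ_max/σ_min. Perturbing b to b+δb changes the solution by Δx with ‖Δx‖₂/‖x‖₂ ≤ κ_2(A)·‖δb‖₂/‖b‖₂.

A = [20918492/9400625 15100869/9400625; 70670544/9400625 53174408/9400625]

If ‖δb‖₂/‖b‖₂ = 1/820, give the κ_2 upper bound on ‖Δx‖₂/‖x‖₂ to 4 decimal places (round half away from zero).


0.2293

AᵀA = [8691054554896/141394800625 6518002796172/141394800625; 6518002796172/141394800625 4888886257129/141394800625]; tr = 543197632481/5655792025, det = 1475789056/5655792025
solving λ² − 543197632481/5655792025·λ + 1475789056/5655792025 = 0 gives λ = 2401/25, 614656/226231681
κ = σ_max/σ_min = (49/5)/(784/15041) = 188.0125
κ_2(A)·‖δb‖/‖b‖ = 0.2293


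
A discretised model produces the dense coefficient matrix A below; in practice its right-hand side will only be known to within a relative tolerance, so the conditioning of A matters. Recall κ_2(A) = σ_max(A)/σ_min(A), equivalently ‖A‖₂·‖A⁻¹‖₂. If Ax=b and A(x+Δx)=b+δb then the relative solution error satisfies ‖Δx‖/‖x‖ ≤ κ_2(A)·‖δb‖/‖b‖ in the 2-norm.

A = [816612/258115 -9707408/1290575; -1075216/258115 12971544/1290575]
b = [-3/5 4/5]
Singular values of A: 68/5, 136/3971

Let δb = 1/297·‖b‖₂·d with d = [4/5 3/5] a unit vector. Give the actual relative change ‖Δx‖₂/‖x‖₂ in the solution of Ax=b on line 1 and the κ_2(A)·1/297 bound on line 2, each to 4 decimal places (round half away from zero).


1.3370
1.3370

from the listed singular values, σ₁ = 68/5, σ_n = 136/3971
κ_2(A) = (68/5) / (136/3971) = 397.1000
bound on ‖Δx‖/‖x‖: κ·ε = 397.1000·1/297 = 1.3370
solve Ax = b  →  x = [-0.0283 0.0679]
2-norm of b is 1.0000; of x, 0.0735
δb = ε·‖b‖·d = [0.0027 0.0020]; solving A·Δx = δb gives ‖Δx‖ = 0.0983
realised ‖Δx‖/‖x‖ = 1.3370
so the bound is sharp here: realised error equals the bound


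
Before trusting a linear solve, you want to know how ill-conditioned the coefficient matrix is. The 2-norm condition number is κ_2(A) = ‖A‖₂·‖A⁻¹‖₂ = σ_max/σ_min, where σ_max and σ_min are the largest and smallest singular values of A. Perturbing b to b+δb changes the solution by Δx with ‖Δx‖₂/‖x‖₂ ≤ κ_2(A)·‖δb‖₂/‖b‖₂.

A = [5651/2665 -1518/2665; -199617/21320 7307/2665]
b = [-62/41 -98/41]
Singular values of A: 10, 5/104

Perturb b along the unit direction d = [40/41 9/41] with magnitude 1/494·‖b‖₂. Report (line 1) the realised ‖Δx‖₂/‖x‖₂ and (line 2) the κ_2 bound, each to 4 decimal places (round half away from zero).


0.0029
0.4211

σ_max = 10, σ_min = 5/104
condition number: 10 ÷ (5/104) = 208.0000
bound on ‖Δx‖/‖x‖: κ·ε = 208.0000·1/494 = 0.4211
solve Ax = b  →  x = [-11.4560 -39.9920]
‖b‖₂ = 2.8284 and ‖x‖₂ = 41.6005
with δb = [0.0056 0.0013], A·Δx = δb → ‖Δx‖ = 0.1191
dividing the unrounded norms, ‖Δx‖/‖x‖ = 0.0029
tightness: 0.0029 against a bound of 0.4211 (unrounded ratio ≈ 0.0068)


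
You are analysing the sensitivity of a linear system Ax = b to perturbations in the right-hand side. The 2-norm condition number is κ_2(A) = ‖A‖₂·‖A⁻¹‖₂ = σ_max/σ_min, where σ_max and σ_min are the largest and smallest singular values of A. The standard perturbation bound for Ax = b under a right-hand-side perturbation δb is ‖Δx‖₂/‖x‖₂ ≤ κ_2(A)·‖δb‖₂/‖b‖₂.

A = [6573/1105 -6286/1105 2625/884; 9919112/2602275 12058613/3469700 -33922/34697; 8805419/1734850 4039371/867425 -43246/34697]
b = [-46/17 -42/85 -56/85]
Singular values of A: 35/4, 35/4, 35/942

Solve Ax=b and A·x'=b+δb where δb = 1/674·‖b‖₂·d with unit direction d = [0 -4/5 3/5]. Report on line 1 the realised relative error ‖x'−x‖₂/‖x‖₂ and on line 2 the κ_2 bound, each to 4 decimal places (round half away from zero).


0.3494
0.3494

from the listed singular values, σ₁ = 35/4, σ_n = 35/942
condition number: (35/4) ÷ (35/942) = 235.5000
perturbation bound = 235.5000·1/674 = 0.3494
solve Ax = b  →  x = [-0.2785 0.1385 -0.0879]
2-norm of b is 2.8284; of x, 0.3232
with δb = [0.0000 -0.0034 0.0025], A·Δx = δb → ‖Δx‖ = 0.1129
relative error = 0.3494
tightness: 0.3494 against a bound of 0.3494; the bound is attained (ratio 1)


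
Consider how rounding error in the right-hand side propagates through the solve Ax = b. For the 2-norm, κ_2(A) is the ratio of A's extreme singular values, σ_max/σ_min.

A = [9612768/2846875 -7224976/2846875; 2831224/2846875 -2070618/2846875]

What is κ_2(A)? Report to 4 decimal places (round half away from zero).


AᵀA = [160673820736/12967515625 -120503042352/12967515625; -120503042352/12967515625 90380379364/12967515625]; tr = 10042168004/518700625, det = 59969536/12967515625
λ_max, λ_min = (10042168004/518700625 ± √100840161222832678416/269050338375390625)/2 = 484/25, 123904/518700625
σ_max=√(484/25)=(22/5), σ_min=√(123904/518700625)=(352/22775) → κ = 284.6875

284.6875


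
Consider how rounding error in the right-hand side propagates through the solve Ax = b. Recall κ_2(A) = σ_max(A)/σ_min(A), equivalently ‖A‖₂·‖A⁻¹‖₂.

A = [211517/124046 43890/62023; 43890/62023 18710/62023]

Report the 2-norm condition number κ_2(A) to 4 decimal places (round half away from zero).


293.6000

M = AᵀA = [310324081/91049764 32324985/22762441; 32324985/22762441 13469800/22762441]. tr(M)=2155049/538756, det(M)=25/134689
char-poly roots: 4 and 25/538756
κ_2(A) = √(λ_max/λ_min) = √(4 / (25/538756)) = 293.6000


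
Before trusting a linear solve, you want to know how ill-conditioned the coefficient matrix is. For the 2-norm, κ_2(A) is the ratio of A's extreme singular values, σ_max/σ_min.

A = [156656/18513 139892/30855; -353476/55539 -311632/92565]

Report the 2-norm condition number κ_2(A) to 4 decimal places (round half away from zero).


392.0400

M = AᵀA = [1196592400/10673289 212725760/3557763; 212725760/3557763 37819024/1185921]. tr(M)=1536963616/10673289, det(M)=160000/1185921
char-poly roots: 144 and 10000/10673289
κ_2(A) = √(λ_max/λ_min) = √(144 / (10000/10673289)) = 392.0400


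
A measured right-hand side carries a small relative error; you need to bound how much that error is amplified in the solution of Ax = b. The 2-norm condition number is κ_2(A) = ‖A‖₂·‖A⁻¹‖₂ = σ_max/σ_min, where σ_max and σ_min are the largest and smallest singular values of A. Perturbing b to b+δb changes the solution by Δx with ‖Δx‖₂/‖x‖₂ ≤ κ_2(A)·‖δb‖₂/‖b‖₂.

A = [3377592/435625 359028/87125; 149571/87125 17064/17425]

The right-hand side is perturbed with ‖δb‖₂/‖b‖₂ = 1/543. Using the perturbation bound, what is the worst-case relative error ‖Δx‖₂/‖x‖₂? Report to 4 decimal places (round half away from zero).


0.2878

M = AᵀA = [418777857/6640625 44667288/1328125; 44667288/1328125 4765392/265625]. tr(M)=31641921/390625, det(M)=104976/390625
λ_max, λ_min = (31641921/390625 ± √1001047139570241/152587890625)/2 = 81, 1296/390625
so κ_2 = √(81 / (1296/390625)) = 156.2500
worst-case relative error ≤ 156.2500 × 1/543 = 0.2878


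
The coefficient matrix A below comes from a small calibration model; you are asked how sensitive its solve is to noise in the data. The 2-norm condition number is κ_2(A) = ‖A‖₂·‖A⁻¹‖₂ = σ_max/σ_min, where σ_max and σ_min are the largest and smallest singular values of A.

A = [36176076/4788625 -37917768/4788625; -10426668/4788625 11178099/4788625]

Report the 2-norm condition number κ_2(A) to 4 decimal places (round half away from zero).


330.2500

AᵀA = [2267878208544/36689487025 -95249048580/1467579481; -95249048580/1467579481 2500331243769/36689487025]; tr = 5669690193/43626025, det = 168896016/1090650625
solving λ² − 5669690193/43626025·λ + 168896016/1090650625 = 0 gives λ = 3249/25, 51984/43626025
κ = σ_max/σ_min = (57/5)/(228/6605) = 330.2500


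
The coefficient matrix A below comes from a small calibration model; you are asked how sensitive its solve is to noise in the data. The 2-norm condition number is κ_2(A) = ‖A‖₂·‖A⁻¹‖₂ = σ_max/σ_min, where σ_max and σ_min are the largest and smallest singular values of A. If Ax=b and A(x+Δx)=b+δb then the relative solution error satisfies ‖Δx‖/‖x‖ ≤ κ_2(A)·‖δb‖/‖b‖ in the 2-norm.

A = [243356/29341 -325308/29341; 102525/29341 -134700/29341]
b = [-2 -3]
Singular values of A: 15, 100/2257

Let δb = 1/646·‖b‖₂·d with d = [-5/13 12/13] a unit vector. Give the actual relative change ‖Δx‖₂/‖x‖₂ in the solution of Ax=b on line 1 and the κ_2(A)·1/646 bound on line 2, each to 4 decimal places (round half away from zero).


from the listed singular values, σ₁ = 15, σ_n = 100/2257
κ_2(A) = 15 / (100/2257) = 338.5500
perturbation bound = 338.5500·1/646 = 0.5241
solve Ax = b  →  x = [-36.2320 -26.9240]
‖b‖ = 3.6056, ‖x‖ = 45.1404
with δb = [-0.0021 0.0052], A·Δx = δb → ‖Δx‖ = 0.1260
relative error = 0.0028
realised/bound (from unrounded values) ≈ 0.0053

0.0028
0.5241


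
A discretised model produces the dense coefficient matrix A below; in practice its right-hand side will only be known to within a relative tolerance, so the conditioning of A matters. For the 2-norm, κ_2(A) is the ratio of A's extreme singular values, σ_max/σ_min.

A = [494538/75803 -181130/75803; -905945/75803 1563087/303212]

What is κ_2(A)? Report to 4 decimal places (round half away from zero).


42.8750

AᵀA = [283551817/1529437 -472284675/6117748; -472284675/6117748 790037317/24470992]; tr = 409758953/1882384, det = 12117361/470596
λ_max, λ_min = (409758953/1882384 ± √167537447140158225/3543369523456)/2 = 3481/16, 13924/117649
κ = σ_max/σ_min = (59/4)/(118/343) = 42.8750


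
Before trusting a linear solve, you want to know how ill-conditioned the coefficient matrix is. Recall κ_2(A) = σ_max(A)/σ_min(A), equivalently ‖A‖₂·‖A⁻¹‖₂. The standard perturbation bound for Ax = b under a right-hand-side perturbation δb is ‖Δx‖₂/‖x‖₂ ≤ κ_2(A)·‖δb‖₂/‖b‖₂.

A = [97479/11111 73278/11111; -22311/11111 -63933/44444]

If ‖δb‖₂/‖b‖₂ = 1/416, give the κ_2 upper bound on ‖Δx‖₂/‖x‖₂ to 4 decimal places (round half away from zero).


form AᵀA = [5948802/73441 17845731/293764; 17845731/293764 53540793/1175056] with trace 148721625/1175056 and determinant 455625/1175056
solving λ² − 148721625/1175056·λ + 455625/1175056 = 0 gives λ = 2025/16, 225/73441
so κ_2 = √((2025/16) / (225/73441)) = 203.2500
bound on ‖Δx‖/‖x‖: κ·ε = 203.2500·1/416 = 0.4886

0.4886


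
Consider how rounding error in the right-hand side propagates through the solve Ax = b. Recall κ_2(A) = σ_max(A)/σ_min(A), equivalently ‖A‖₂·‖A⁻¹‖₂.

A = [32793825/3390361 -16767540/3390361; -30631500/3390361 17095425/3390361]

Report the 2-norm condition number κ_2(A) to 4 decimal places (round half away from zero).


55.0160

M = AᵀA = [2394439655625/13667714281 -1276492608000/13667714281; -1276492608000/13667714281 681812073225/13667714281]. tr(M)=10644469650/47293129, det(M)=791015625/47293129
eigenvalues of AᵀA: λ = (tr ± √(tr²−4·det))/2 = 225, 3515625/47293129
σ_max=√225=15, σ_min=√(3515625/47293129)=(1875/6877) → κ = 55.0160


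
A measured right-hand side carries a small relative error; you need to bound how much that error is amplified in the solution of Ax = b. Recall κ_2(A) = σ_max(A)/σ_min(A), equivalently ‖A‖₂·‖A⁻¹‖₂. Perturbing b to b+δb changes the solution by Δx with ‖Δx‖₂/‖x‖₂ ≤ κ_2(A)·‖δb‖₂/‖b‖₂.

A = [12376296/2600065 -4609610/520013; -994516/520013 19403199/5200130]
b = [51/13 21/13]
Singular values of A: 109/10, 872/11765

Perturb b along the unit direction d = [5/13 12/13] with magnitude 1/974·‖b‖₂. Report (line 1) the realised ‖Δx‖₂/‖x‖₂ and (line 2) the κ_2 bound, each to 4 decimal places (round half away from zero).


0.0015
0.1510

largest singular value 109/10, smallest 872/11765
condition number: (109/10) ÷ (872/11765) = 147.0625
worst-case relative error ≤ 147.0625 × 1/974 = 0.1510
solve Ax = b  →  x = [35.8436 18.8046]
2-norm of b is 4.2426; of x, 40.4769
δb = ε·‖b‖·d = [0.0017 0.0040]; solving A·Δx = δb gives ‖Δx‖ = 0.0588
realised ‖Δx‖/‖x‖ = 0.0015
tightness: 0.0015 against a bound of 0.1510 (unrounded ratio ≈ 0.0096)


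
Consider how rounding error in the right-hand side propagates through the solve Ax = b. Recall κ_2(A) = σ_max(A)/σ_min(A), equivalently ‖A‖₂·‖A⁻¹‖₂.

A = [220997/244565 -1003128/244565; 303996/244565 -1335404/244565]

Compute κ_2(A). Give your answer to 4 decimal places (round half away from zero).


298.2500

M = AᵀA = [137808041/58353209 -612337320/58353209; -612337320/58353209 2721531344/58353209]. tr(M)=69739985/1423249, det(M)=38416/1423249
solving λ² − 69739985/1423249·λ + 38416/1423249 = 0 gives λ = 49, 784/1423249
κ_2(A) = √(λ_max/λ_min) = √(49 / (784/1423249)) = 298.2500


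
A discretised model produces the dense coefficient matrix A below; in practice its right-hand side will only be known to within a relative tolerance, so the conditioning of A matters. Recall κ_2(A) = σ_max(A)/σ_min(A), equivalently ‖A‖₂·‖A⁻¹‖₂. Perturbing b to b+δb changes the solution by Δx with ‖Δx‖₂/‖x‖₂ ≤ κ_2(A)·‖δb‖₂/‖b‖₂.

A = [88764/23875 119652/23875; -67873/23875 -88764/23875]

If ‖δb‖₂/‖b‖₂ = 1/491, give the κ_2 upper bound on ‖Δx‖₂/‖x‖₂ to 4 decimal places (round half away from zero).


form AᵀA = [499431673/22800625 665818764/22800625; 665818764/22800625 887825952/22800625] with trace 11098061/182405 and determinant 4112784/22800625
eigenvalues of AᵀA: λ = (tr ± √(tr²−4·det))/2 = 1521/25, 2704/912025
so κ_2 = √((1521/25) / (2704/912025)) = 143.2500
bound on ‖Δx‖/‖x‖: κ·ε = 143.2500·1/491 = 0.2918

0.2918


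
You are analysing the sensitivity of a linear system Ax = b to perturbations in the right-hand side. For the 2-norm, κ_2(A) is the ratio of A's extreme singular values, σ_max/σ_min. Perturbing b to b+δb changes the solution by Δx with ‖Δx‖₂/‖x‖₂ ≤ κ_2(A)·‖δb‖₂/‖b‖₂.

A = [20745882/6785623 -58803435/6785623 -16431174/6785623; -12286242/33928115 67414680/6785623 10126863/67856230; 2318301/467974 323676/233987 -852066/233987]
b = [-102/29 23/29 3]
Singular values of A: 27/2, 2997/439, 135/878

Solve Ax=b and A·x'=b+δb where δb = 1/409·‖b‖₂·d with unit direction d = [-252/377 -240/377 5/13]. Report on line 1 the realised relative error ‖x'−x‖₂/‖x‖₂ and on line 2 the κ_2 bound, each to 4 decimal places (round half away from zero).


from the listed singular values, σ₁ = 27/2, σ_n = 135/878
κ_2(A) = (27/2) / (135/878) = 87.8000
perturbation bound = 87.8000·1/409 = 0.2147
solve Ax = b  →  x = [11.8963 0.2811 15.4667]
‖b‖₂ = 4.6904 and ‖x‖₂ = 19.5146
with δb = [-0.0077 -0.0073 0.0044], A·Δx = δb → ‖Δx‖ = 0.0746
realised ‖Δx‖/‖x‖ = 0.0038
tightness: 0.0038 against a bound of 0.2147 (unrounded ratio ≈ 0.0178)

0.0038
0.2147
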